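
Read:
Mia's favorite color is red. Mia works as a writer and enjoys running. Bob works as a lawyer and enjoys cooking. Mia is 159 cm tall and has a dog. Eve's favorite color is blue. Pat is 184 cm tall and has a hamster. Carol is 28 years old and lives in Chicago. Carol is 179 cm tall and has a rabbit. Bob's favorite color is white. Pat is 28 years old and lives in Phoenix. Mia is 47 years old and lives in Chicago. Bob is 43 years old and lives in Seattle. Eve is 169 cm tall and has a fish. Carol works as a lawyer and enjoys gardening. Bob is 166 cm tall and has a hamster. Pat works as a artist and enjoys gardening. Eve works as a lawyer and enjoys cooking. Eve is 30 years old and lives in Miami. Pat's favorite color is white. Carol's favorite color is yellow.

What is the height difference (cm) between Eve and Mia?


|169 - 159| = 10

10


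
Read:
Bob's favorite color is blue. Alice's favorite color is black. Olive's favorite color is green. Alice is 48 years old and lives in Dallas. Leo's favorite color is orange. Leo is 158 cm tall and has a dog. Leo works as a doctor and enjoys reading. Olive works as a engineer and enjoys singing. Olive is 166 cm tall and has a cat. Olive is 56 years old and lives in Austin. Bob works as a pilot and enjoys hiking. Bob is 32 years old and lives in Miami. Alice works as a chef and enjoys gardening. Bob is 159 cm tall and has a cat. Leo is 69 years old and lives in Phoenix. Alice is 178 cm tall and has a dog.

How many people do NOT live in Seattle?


Not in Seattle: 4

4


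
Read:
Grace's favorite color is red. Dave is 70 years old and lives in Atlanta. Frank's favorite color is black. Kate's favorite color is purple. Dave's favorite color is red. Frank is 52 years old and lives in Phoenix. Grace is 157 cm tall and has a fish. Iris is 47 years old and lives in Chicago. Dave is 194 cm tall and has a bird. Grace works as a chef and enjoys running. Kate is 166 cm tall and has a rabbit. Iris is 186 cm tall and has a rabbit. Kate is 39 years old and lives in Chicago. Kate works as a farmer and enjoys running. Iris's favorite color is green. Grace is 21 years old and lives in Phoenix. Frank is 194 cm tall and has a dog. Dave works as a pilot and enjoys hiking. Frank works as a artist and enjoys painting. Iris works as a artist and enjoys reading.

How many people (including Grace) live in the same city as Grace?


Grace lives in Phoenix. Count = 2

2


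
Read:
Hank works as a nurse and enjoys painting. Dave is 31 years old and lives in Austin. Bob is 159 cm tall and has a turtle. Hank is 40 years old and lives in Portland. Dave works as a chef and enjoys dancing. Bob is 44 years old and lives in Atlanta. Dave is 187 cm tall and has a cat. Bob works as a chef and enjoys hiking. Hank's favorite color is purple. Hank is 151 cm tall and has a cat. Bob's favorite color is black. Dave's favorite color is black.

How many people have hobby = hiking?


Count: 1

1


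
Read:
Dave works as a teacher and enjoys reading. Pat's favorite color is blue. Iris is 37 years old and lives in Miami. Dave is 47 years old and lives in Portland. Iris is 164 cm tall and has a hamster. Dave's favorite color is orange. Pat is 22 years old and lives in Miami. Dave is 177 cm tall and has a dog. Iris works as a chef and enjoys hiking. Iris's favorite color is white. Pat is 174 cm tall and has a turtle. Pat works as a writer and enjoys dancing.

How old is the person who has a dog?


Person with dog is Dave, age 47

47


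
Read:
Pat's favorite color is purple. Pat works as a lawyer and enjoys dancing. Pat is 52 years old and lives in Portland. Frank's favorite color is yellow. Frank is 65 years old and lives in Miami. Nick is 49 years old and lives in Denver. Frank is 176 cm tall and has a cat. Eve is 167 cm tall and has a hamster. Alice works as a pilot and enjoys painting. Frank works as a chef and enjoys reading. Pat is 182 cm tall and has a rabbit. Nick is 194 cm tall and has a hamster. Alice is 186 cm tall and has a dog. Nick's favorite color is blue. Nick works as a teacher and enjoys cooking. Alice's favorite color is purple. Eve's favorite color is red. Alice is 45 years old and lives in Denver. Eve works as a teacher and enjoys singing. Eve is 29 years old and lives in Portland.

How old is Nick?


Nick is 49 years old

49


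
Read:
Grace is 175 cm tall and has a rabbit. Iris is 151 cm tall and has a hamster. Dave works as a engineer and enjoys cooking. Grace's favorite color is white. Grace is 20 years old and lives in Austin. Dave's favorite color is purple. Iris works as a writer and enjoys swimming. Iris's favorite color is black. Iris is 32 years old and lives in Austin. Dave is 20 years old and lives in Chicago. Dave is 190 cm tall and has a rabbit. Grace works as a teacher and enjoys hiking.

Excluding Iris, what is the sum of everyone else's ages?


Sum (excluding Iris): 40

40


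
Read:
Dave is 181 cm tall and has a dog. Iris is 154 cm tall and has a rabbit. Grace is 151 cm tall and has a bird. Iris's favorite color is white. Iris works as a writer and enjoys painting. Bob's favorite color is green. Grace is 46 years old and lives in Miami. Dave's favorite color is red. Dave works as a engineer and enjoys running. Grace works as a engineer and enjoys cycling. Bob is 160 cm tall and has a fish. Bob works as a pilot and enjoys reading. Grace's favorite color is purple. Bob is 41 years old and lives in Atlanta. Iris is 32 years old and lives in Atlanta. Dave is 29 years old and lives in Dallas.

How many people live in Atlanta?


Count in Atlanta: 2

2


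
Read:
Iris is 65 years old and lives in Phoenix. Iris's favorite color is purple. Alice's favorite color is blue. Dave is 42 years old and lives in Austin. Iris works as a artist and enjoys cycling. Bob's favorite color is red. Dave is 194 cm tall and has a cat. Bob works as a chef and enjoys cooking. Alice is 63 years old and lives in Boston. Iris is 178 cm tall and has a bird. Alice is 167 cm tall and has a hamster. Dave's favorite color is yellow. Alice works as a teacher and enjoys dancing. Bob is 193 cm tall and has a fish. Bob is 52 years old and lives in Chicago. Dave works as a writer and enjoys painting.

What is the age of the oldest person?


Oldest: Iris at 65

65


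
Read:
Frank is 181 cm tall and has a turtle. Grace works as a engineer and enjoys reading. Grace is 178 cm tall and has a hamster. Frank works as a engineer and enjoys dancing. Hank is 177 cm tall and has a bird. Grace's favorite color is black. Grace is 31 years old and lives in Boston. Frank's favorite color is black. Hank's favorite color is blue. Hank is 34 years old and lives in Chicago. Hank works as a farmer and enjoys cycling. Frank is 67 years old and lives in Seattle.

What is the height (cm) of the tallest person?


Tallest: Frank at 181 cm

181


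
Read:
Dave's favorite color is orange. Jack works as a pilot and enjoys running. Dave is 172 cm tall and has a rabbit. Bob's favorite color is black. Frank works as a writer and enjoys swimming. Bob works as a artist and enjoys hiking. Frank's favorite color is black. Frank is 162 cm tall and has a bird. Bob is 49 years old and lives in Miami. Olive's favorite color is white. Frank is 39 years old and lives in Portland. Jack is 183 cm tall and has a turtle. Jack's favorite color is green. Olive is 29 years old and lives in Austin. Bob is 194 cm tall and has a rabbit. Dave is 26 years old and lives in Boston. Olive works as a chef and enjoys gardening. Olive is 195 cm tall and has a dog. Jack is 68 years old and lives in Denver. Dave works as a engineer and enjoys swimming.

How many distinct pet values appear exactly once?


Unique pet values: 3

3


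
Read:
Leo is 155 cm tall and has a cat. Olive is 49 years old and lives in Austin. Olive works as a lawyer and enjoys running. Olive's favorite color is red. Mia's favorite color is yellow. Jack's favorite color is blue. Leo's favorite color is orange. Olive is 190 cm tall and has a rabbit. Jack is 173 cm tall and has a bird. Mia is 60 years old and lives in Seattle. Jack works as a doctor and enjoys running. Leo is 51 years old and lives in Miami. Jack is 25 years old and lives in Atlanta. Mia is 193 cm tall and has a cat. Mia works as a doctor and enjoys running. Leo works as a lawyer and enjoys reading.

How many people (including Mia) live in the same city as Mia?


Mia lives in Seattle. Count = 1

1


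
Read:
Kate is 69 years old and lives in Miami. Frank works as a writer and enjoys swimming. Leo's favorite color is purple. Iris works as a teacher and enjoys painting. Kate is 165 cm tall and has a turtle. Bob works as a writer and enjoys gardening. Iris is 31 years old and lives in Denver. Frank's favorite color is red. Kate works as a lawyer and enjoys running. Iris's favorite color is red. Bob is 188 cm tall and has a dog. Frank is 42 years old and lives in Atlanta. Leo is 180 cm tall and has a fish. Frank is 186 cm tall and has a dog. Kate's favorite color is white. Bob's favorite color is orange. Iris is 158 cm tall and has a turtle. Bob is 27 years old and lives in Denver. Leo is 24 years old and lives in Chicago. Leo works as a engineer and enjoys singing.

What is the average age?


Sum=193, n=5, avg=38.6

38.6


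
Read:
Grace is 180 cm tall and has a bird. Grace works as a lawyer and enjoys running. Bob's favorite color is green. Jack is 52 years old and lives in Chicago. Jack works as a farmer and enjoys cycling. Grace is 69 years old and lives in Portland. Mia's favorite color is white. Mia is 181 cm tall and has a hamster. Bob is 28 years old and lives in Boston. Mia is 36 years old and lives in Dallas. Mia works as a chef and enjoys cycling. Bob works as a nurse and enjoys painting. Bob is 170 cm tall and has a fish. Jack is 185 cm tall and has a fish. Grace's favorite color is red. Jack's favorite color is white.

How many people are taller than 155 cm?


Taller than 155: 4

4


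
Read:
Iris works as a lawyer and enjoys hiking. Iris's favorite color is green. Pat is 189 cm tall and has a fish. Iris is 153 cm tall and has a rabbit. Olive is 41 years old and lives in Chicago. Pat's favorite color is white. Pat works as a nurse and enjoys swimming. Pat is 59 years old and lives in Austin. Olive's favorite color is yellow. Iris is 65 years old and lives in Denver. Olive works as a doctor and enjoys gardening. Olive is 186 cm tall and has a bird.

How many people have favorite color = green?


Count: 1

1


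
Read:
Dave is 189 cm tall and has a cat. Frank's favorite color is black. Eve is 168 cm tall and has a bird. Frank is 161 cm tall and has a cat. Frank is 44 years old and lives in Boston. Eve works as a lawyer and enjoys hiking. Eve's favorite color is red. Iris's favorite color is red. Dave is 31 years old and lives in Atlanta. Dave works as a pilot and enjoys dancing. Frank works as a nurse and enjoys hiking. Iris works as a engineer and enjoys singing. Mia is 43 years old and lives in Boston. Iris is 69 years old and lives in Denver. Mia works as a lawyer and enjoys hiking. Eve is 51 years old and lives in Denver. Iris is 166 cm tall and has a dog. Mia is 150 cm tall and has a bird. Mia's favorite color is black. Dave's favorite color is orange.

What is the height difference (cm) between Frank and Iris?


|161 - 166| = 5

5


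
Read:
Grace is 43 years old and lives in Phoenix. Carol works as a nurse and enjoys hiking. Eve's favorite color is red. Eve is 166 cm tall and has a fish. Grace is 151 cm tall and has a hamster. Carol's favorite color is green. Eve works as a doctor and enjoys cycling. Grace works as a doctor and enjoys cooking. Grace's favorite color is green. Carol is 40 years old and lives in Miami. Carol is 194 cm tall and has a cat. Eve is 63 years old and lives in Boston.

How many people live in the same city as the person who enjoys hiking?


Person with hobby hiking is Carol, city Miami. Count = 1

1


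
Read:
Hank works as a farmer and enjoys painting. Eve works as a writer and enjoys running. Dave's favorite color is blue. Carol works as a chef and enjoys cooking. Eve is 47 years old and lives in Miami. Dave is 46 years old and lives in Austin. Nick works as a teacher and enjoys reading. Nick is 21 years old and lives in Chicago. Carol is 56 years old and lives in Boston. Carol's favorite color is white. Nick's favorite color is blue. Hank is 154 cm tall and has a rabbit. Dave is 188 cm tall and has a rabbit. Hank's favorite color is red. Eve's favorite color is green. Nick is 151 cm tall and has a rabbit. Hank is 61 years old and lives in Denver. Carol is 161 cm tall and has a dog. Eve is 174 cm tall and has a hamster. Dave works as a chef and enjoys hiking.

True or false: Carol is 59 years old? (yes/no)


Carol is actually 56. no

no


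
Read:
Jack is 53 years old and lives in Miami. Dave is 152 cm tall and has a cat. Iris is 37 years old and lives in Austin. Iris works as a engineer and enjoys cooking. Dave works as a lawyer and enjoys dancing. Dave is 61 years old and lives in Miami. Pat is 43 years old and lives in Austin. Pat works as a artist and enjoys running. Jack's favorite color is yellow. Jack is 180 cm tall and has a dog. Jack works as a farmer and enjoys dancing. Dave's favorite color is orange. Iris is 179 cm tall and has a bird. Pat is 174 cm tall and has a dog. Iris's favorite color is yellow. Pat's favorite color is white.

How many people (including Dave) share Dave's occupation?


Dave is a lawyer. Count = 1

1


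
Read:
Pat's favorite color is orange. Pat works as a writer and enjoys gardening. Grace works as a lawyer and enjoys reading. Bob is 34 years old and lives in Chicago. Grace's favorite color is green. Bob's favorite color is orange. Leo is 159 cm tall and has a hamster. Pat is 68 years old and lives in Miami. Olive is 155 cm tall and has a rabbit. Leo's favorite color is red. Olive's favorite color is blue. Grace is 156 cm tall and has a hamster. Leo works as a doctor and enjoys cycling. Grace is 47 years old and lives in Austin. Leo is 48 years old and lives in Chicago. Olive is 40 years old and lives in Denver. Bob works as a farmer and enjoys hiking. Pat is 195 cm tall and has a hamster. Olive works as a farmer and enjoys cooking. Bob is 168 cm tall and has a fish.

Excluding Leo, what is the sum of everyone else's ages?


Sum (excluding Leo): 189

189


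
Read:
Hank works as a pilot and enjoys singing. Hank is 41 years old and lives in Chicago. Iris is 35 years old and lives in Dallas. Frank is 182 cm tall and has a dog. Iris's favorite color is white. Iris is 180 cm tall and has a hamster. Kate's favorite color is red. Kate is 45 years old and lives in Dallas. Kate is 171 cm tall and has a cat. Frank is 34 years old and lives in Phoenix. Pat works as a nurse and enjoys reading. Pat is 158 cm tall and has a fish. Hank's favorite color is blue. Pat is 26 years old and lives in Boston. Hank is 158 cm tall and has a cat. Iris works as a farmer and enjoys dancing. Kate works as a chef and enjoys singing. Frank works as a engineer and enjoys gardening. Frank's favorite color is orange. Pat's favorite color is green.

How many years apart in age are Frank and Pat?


34 vs 26, diff = 8

8


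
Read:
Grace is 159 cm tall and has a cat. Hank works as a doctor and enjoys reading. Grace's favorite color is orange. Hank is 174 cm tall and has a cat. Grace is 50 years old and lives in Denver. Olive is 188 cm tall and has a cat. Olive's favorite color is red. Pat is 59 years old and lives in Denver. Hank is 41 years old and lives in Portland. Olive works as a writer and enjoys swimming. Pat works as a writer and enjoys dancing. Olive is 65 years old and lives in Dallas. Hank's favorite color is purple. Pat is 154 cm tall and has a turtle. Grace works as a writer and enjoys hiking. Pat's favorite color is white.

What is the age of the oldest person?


Oldest: Olive at 65

65


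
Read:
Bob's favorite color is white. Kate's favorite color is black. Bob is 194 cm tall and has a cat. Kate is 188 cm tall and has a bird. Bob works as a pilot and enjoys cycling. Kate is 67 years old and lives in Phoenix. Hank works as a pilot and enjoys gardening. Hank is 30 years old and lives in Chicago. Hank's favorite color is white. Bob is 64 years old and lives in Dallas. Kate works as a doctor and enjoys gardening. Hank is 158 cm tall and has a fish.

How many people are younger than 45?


Filter: 1

1


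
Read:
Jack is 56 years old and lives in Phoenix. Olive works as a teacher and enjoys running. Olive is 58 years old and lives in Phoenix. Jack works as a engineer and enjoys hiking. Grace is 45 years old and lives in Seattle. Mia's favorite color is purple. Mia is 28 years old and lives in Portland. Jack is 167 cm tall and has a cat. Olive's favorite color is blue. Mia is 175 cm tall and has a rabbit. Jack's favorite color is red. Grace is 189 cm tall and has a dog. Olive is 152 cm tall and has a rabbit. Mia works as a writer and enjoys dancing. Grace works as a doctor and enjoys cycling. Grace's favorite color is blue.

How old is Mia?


Mia is 28 years old

28


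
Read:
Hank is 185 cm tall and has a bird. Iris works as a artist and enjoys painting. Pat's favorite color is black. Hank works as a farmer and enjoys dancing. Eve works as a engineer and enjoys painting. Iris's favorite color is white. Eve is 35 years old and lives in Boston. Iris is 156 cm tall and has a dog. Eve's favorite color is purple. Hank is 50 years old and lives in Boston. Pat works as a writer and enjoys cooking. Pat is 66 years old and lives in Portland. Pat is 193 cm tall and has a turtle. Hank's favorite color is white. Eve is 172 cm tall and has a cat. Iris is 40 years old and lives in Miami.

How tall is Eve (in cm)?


Eve is 172 cm tall

172


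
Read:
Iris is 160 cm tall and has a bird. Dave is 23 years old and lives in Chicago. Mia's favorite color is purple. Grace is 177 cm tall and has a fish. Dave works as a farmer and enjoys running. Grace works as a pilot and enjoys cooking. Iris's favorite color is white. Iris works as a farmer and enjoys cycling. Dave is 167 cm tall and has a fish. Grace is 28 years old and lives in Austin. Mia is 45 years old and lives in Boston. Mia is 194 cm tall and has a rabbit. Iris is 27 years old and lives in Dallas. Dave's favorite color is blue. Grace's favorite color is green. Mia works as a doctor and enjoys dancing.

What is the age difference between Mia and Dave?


|45 - 23| = 22

22


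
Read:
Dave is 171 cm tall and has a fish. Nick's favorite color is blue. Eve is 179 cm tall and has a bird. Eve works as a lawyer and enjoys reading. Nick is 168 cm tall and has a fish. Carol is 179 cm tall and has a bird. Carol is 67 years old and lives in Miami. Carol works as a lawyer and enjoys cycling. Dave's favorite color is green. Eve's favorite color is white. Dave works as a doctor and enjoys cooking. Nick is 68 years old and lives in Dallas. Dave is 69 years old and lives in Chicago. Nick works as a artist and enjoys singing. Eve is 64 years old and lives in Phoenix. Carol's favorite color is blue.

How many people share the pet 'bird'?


Count: 2

2


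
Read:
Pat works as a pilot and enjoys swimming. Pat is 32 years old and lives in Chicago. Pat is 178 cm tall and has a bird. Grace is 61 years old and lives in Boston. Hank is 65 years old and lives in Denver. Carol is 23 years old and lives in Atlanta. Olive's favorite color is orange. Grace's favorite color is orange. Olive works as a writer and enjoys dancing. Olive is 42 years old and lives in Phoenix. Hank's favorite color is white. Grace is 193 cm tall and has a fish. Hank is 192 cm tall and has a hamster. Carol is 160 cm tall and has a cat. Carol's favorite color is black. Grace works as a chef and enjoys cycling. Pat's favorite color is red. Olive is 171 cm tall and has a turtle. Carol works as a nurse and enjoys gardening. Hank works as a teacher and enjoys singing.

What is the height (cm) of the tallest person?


Tallest: Grace at 193 cm

193


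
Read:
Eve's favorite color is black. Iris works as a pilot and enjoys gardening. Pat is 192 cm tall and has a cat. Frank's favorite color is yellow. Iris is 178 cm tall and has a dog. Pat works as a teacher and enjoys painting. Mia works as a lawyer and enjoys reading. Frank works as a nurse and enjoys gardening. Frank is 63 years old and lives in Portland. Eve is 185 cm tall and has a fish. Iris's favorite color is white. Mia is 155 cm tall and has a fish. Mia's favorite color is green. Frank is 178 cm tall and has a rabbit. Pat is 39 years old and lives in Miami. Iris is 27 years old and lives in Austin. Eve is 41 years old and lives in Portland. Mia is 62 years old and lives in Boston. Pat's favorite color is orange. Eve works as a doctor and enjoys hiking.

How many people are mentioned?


People: Eve, Frank, Iris, Mia, Pat. Count = 5

5


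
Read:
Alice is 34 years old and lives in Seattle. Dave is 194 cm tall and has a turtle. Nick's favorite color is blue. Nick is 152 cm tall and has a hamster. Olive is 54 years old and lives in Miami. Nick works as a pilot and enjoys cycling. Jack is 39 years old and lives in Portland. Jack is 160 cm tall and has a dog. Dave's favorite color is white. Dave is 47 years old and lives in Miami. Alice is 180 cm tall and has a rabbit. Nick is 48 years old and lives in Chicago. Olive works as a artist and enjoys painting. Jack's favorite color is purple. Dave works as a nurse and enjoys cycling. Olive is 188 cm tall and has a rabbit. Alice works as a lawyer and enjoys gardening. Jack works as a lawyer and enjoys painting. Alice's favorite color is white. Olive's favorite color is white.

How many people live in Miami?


Count in Miami: 2

2


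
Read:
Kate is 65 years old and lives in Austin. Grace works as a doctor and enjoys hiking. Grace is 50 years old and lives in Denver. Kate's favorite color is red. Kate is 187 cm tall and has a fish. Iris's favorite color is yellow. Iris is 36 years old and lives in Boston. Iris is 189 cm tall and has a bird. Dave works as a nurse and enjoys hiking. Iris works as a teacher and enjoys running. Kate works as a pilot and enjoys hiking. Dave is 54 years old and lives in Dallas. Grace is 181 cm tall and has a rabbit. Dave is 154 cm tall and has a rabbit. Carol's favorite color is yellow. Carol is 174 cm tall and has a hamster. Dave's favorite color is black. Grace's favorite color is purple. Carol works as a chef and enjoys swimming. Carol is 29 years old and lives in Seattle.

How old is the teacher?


The teacher is Iris, age 36

36


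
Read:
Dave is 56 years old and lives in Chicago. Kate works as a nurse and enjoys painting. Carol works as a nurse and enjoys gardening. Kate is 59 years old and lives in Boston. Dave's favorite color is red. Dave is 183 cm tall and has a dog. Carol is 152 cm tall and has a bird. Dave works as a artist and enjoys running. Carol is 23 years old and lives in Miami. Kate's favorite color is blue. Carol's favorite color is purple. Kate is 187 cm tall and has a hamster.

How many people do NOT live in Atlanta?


Not in Atlanta: 3

3


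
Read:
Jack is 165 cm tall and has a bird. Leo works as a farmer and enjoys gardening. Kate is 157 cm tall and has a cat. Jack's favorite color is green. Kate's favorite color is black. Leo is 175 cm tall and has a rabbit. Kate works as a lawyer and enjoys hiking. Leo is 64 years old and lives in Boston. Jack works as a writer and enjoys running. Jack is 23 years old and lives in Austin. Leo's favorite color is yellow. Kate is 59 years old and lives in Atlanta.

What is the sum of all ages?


23+59+64 = 146

146


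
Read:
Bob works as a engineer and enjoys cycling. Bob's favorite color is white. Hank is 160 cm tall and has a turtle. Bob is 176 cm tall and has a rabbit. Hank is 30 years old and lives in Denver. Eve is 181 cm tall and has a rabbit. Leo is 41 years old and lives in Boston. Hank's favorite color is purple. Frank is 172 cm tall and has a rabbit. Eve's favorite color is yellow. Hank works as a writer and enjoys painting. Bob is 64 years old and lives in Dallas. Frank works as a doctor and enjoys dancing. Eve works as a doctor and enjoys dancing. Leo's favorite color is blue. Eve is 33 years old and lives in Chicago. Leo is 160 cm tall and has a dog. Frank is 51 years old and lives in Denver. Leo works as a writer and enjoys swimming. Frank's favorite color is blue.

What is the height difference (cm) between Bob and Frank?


|176 - 172| = 4

4


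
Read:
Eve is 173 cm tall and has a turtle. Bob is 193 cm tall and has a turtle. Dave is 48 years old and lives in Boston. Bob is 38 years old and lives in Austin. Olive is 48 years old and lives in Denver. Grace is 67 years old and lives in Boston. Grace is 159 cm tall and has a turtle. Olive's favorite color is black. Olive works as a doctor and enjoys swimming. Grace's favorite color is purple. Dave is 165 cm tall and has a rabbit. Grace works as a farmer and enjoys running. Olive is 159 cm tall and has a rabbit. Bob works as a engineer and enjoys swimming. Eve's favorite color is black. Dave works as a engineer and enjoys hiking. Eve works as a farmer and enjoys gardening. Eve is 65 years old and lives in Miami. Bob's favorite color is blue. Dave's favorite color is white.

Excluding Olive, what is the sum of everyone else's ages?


Sum (excluding Olive): 218

218


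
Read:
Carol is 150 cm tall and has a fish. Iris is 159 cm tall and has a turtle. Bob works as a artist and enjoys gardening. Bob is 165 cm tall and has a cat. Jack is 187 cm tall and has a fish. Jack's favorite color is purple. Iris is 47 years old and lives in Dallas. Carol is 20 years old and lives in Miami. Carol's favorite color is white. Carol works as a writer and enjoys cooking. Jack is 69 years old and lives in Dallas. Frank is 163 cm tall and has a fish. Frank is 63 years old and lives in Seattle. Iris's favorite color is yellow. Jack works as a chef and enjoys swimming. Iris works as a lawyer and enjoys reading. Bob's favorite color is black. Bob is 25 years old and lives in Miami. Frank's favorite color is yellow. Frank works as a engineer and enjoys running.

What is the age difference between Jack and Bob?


|69 - 25| = 44

44


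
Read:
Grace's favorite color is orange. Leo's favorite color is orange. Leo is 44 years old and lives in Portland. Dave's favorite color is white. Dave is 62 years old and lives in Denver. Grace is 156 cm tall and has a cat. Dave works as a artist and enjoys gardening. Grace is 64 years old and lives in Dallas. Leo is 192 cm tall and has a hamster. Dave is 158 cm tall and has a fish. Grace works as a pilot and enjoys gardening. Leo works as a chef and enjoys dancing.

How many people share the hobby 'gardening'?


Count: 2

2


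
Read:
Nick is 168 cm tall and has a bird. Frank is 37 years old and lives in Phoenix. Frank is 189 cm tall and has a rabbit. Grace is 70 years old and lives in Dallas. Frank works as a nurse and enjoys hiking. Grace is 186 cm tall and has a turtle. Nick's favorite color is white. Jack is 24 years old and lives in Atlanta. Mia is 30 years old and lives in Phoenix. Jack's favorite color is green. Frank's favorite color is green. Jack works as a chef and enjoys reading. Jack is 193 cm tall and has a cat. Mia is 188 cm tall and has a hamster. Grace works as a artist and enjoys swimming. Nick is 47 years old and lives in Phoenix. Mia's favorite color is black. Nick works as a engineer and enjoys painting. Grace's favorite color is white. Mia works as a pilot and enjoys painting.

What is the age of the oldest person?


Oldest: Grace at 70

70


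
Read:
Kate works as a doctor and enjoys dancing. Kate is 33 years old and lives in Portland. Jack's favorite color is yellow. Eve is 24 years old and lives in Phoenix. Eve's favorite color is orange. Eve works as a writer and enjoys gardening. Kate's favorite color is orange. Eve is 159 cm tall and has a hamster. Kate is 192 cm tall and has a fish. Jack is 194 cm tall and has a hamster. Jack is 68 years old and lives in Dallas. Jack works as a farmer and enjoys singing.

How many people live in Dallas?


Count in Dallas: 1

1


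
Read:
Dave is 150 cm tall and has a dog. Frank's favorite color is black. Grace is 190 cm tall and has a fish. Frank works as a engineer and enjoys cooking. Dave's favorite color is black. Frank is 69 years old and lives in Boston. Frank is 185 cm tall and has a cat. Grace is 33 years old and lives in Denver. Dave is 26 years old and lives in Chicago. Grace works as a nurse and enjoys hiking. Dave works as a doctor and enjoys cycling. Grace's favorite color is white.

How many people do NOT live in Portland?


Not in Portland: 3

3


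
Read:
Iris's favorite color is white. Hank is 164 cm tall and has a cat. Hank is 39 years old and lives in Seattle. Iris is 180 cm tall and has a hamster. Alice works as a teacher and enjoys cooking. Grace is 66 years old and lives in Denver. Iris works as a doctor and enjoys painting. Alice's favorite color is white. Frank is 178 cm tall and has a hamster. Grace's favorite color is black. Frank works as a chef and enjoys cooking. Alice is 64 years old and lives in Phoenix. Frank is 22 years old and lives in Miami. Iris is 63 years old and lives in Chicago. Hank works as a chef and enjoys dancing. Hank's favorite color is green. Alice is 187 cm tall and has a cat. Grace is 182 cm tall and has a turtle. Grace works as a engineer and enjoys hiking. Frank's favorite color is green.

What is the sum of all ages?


64+63+66+39+22 = 254

254


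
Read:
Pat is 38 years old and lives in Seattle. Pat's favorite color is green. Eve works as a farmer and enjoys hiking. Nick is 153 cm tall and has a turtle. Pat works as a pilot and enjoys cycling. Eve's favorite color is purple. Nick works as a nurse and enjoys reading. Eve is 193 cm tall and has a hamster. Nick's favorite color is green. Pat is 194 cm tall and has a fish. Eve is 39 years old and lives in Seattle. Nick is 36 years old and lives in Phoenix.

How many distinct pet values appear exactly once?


Unique pet values: 3

3


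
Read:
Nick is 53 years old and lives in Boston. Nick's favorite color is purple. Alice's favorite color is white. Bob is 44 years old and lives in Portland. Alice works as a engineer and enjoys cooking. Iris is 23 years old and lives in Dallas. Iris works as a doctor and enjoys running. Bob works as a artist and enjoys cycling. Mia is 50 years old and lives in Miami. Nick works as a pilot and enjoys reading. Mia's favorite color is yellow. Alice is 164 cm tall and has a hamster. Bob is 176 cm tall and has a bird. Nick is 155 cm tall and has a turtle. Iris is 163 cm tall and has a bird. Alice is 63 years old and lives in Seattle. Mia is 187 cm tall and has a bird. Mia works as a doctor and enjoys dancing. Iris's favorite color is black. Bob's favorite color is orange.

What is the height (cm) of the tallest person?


Tallest: Mia at 187 cm

187


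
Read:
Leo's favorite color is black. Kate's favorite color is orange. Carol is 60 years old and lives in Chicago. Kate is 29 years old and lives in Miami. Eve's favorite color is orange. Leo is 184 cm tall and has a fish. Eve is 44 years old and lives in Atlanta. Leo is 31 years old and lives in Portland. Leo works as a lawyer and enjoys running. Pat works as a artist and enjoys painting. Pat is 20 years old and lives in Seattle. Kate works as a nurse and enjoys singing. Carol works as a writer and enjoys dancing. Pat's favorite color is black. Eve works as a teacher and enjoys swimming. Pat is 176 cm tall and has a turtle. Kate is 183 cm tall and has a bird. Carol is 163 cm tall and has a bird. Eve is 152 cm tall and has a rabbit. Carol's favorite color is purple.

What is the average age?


Sum=184, n=5, avg=36.8

36.8


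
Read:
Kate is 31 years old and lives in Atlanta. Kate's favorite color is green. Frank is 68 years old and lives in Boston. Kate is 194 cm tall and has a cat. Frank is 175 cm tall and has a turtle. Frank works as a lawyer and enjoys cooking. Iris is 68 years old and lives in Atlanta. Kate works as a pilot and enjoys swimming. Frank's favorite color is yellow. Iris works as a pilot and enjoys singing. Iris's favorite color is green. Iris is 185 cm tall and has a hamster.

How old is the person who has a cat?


Person with cat is Kate, age 31

31


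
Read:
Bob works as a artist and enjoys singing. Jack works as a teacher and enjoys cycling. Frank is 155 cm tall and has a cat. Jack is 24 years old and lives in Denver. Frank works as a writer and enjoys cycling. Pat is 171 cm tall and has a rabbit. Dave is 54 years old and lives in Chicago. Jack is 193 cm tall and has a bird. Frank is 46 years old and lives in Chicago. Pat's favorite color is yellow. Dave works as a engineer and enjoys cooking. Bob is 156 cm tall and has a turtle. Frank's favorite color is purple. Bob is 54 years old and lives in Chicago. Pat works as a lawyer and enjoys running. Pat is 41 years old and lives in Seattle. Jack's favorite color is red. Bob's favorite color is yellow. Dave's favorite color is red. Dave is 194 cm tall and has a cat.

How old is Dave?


Dave is 54 years old

54


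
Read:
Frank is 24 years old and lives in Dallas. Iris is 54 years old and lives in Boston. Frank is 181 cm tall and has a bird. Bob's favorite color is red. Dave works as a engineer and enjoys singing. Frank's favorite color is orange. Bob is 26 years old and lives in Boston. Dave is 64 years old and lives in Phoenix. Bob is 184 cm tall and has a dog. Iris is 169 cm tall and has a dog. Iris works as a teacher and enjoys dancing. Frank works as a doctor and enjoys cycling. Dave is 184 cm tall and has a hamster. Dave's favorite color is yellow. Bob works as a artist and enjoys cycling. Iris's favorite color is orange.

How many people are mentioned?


People: Iris, Frank, Dave, Bob. Count = 4

4


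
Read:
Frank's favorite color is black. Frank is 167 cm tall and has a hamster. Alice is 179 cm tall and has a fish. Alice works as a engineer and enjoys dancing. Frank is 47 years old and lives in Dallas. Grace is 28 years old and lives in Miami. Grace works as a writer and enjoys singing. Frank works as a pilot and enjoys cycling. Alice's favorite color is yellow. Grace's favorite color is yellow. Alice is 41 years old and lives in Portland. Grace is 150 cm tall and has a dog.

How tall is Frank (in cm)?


Frank is 167 cm tall

167


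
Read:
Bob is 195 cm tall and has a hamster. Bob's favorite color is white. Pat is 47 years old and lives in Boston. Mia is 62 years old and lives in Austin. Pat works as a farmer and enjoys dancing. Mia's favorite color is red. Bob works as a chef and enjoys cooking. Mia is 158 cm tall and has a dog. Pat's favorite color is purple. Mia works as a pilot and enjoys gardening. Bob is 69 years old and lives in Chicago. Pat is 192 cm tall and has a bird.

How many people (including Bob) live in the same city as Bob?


Bob lives in Chicago. Count = 1

1


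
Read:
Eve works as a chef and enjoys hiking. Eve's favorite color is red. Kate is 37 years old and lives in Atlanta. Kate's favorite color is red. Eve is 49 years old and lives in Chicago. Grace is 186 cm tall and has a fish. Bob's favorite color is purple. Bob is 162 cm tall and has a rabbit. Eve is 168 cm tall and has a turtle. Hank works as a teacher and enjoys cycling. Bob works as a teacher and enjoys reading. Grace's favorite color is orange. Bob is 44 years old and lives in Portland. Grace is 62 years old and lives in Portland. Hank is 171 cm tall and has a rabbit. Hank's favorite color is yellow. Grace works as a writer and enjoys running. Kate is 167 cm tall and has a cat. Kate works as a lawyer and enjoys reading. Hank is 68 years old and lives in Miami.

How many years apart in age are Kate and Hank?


37 vs 68, diff = 31

31


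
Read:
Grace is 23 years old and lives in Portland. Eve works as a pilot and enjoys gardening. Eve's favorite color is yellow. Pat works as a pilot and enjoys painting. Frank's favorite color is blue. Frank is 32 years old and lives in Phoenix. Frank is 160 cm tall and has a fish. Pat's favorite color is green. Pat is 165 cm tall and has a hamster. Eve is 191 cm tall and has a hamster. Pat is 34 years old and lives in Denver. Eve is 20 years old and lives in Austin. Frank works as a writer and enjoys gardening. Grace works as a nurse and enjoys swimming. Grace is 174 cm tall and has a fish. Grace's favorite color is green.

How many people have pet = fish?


Count: 2

2


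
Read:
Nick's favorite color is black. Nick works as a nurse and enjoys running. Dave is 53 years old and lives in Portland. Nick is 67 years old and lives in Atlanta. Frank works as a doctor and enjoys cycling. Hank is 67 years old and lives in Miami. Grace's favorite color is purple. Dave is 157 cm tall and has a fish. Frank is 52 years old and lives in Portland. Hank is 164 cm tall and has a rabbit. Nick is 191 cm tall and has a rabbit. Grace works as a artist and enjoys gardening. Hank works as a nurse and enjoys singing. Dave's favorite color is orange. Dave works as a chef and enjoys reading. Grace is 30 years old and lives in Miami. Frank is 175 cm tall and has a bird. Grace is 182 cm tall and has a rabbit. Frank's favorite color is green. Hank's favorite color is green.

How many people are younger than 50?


Filter: 1

1


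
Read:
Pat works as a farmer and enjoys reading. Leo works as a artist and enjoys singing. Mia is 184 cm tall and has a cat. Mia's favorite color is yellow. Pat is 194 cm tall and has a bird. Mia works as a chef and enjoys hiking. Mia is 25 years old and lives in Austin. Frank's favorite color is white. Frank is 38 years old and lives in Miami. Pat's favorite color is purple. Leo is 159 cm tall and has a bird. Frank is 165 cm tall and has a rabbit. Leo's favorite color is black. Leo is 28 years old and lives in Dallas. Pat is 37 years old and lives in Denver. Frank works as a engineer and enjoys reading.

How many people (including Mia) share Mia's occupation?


Mia is a chef. Count = 1

1


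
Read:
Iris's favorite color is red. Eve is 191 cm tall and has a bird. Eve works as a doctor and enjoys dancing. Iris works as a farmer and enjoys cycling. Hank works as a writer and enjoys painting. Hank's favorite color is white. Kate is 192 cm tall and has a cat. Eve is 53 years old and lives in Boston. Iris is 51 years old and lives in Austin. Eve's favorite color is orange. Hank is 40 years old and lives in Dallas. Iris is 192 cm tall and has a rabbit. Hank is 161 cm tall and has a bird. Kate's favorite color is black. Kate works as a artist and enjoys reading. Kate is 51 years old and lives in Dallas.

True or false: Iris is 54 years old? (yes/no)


Iris is actually 51. no

no


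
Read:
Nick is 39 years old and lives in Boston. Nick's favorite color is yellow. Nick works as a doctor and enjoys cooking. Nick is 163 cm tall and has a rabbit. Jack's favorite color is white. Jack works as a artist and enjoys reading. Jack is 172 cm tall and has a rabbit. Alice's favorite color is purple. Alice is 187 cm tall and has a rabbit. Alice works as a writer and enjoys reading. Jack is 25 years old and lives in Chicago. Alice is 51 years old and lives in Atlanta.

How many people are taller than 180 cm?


Taller than 180: 1

1


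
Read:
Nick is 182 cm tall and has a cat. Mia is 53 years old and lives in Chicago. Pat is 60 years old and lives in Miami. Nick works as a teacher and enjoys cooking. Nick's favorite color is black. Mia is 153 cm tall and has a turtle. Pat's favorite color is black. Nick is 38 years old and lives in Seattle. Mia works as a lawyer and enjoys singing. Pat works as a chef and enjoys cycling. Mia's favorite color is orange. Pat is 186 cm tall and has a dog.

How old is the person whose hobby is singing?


Person with hobby=singing is Mia, age 53

53


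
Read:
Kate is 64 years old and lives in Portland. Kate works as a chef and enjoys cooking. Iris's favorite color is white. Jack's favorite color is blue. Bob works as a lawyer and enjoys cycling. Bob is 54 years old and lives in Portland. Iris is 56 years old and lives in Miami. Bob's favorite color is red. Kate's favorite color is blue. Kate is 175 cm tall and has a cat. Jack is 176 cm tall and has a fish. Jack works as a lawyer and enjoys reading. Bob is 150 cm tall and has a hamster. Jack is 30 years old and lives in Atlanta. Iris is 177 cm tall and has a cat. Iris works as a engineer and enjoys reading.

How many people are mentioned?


People: Jack, Kate, Iris, Bob. Count = 4

4
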